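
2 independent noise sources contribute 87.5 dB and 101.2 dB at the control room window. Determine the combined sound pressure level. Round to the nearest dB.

101 dB

For uncorrelated sources the intensities add, so convert each level to linear form, sum, and take 10·log₁₀ of the total.
Σ 10^(L/10) = 10^(87.5/10) + 10^(101.2/10) = 1.374e+10.
L_total = 10·log₁₀(1.374e+10) = 101.38 dB.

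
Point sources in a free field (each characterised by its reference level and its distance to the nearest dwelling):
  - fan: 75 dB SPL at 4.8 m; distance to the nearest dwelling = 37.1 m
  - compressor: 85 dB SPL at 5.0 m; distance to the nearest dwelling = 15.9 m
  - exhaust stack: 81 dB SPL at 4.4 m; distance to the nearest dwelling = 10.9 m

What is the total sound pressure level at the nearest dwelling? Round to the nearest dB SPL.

77 dB SPL

First find each source's level at the receiver (point-source: −20·log₁₀(r/r_ref)), then combine on an intensity basis.
fan: 75 − 20·log₁₀(37.1/4.8) = 75 − 17.76 = 57.24 dB SPL.
compressor: 85 − 20·log₁₀(15.9/5.0) = 85 − 10.05 = 74.95 dB SPL.
exhaust stack: 81 − 20·log₁₀(10.9/4.4) = 81 − 7.88 = 73.12 dB SPL.
Σ 10^(L/10) = 5.231e+07 → L_total = 10·log₁₀(5.231e+07) = 77.19 dB SPL.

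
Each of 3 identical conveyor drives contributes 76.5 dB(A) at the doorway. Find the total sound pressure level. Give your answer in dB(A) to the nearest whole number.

81 dB(A)

With 3 equal, uncorrelated contributions the intensity is 3× that of one unit, giving a rise of 10·log₁₀ 3.
L_total = 76.5 + 10·log₁₀(3) = 76.5 + 4.771 = 81.27 dB(A).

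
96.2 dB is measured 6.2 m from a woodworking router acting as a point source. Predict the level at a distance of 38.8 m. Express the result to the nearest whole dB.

80 dB

For a point source, L₂ = L₁ − 20·log₁₀(r₂/r₁).
L₂ = 96.2 − 20·log₁₀(38.8/6.2) = 96.2 − 15.929 = 80.27 dB.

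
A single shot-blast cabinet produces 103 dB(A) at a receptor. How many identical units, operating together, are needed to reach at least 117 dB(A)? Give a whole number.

26

Need L₁ + 10·log₁₀ N ≥ 117, i.e. log₁₀ N ≥ 1.40.
N ≥ 10^(14.0/10) = 25.119, so N = 26.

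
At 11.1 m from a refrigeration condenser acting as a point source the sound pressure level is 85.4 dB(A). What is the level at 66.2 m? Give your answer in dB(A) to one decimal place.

Spherical spreading from a point source gives a 20·log₁₀(r₂/r₁) drop.
L₂ = 85.4 − 20·log₁₀(66.2/11.1) = 85.4 − 15.511 = 69.89 dB(A).

69.9 dB(A)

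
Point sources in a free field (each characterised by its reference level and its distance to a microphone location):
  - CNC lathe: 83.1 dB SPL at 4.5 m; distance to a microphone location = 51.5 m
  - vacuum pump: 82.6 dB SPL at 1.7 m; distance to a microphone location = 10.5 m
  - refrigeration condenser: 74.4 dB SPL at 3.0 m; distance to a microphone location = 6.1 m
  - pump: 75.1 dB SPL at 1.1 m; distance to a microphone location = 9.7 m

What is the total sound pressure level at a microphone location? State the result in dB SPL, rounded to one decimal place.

Apply inverse-square spreading to bring every level to the receiver, then sum 10^(L/10).
CNC lathe: 83.1 − 20·log₁₀(51.5/4.5) = 83.1 − 21.17 = 61.93 dB SPL.
vacuum pump: 82.6 − 20·log₁₀(10.5/1.7) = 82.6 − 15.81 = 66.79 dB SPL.
refrigeration condenser: 74.4 − 20·log₁₀(6.1/3.0) = 74.4 − 6.16 = 68.24 dB SPL.
pump: 75.1 − 20·log₁₀(9.7/1.1) = 75.1 − 18.91 = 56.19 dB SPL.
Σ 10^(L/10) = 1.341e+07 → L_total = 10·log₁₀(1.341e+07) = 71.27 dB SPL.

71.3 dB SPL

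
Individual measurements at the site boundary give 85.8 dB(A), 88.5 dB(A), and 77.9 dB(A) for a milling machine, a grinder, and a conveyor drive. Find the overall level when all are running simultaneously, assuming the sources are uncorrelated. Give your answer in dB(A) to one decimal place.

90.6 dB(A)

Incoherent sources combine by intensity addition: L_total = 10·log₁₀(Σ 10^(L_i/10)).
Σ 10^(L/10) = 10^(85.8/10) + 10^(88.5/10) + 10^(77.9/10) = 1.150e+09.
L_total = 10·log₁₀(1.150e+09) = 90.61 dB(A).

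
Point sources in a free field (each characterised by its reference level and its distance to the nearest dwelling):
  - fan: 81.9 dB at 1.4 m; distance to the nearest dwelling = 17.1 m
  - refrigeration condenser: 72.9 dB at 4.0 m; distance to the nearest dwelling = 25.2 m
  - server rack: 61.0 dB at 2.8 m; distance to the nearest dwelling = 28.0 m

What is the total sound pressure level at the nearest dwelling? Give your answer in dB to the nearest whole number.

62 dB

Apply inverse-square spreading to bring every level to the receiver, then sum 10^(L/10).
fan: 81.9 − 20·log₁₀(17.1/1.4) = 81.9 − 21.74 = 60.16 dB.
refrigeration condenser: 72.9 − 20·log₁₀(25.2/4.0) = 72.9 − 15.99 = 56.91 dB.
server rack: 61.0 − 20·log₁₀(28.0/2.8) = 61.0 − 20.00 = 41.00 dB.
Σ 10^(L/10) = 1.542e+06 → L_total = 10·log₁₀(1.542e+06) = 61.88 dB.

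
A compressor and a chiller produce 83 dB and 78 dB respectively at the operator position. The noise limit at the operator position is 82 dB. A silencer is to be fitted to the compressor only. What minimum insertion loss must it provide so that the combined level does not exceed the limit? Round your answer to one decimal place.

3.2 dB

Everything except the compressor sums to 10^(78/10) = 6.310e+07 in linear terms, 78.00 dB.
To meet 82 dB overall, the treated compressor may contribute at most 10^(82/10) − 6.310e+07 = 9.539e+07, i.e. 79.80 dB.
Required insertion loss = 83 − 79.80 = 3.20 dB.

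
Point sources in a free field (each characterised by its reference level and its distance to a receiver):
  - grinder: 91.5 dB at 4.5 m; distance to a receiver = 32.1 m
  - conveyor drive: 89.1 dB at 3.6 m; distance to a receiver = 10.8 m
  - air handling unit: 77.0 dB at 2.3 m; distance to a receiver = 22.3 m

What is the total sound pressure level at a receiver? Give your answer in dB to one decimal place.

Apply inverse-square spreading to bring every level to the receiver, then sum 10^(L/10).
grinder: 91.5 − 20·log₁₀(32.1/4.5) = 91.5 − 17.07 = 74.43 dB.
conveyor drive: 89.1 − 20·log₁₀(10.8/3.6) = 89.1 − 9.54 = 79.56 dB.
air handling unit: 77.0 − 20·log₁₀(22.3/2.3) = 77.0 − 19.73 = 57.27 dB.
Σ 10^(L/10) = 1.186e+08 → L_total = 10·log₁₀(1.186e+08) = 80.74 dB.

80.7 dB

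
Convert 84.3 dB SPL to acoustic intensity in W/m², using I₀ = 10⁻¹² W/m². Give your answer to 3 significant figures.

0.000269 W/m²

I/I₀ = 10^(84.3/10) = 2.692e+08, so I = 2.692e+08 × 10⁻¹² W/m².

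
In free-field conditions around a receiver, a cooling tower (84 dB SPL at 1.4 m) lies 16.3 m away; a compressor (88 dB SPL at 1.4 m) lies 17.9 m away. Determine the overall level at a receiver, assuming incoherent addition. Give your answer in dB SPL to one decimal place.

67.6 dB SPL

Propagate each source to the receiver with L = L_ref − 20·log₁₀(r/r_ref), then add intensities.
cooling tower: 84 − 20·log₁₀(16.3/1.4) = 84 − 21.32 = 62.68 dB SPL.
compressor: 88 − 20·log₁₀(17.9/1.4) = 88 − 22.13 = 65.87 dB SPL.
Σ 10^(L/10) = 5.713e+06 → L_total = 10·log₁₀(5.713e+06) = 67.57 dB SPL.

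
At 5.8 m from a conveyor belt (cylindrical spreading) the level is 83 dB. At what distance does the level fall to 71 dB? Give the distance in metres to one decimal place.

For a line source L₁ − L₂ = 10·log₁₀(r₂/r₁), so r₂ = r₁·10^((L₁−L₂)/10).
r₂ = 5.8·10^((83−71)/10) = 5.8·10^(12.0/10) = 91.92 m.

91.9 m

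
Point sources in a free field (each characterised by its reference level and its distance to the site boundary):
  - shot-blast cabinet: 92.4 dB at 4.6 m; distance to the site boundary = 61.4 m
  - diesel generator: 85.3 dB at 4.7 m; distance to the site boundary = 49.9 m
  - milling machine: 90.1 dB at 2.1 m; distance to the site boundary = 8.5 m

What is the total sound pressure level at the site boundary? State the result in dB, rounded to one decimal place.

First find each source's level at the receiver (point-source: −20·log₁₀(r/r_ref)), then combine on an intensity basis.
shot-blast cabinet: 92.4 − 20·log₁₀(61.4/4.6) = 92.4 − 22.51 = 69.89 dB.
diesel generator: 85.3 − 20·log₁₀(49.9/4.7) = 85.3 − 20.52 = 64.78 dB.
milling machine: 90.1 − 20·log₁₀(8.5/2.1) = 90.1 − 12.14 = 77.96 dB.
Σ 10^(L/10) = 7.522e+07 → L_total = 10·log₁₀(7.522e+07) = 78.76 dB.

78.8 dB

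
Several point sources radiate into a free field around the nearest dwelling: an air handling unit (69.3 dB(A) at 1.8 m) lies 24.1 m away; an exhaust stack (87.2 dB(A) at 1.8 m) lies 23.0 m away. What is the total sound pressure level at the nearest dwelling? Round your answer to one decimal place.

65.1 dB(A)

Apply inverse-square spreading to bring every level to the receiver, then sum 10^(L/10).
air handling unit: 69.3 − 20·log₁₀(24.1/1.8) = 69.3 − 22.53 = 46.77 dB(A).
exhaust stack: 87.2 − 20·log₁₀(23.0/1.8) = 87.2 − 22.13 = 65.07 dB(A).
Σ 10^(L/10) = 3.262e+06 → L_total = 10·log₁₀(3.262e+06) = 65.13 dB(A).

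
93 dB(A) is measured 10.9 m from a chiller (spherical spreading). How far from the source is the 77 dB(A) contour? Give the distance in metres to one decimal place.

The 16.0 dB drop corresponds to a distance ratio of 10^(16.0/20) for a point source.
r₂ = 10.9·10^((93−77)/20) = 10.9·10^(16.0/20) = 68.77 m.

68.8 m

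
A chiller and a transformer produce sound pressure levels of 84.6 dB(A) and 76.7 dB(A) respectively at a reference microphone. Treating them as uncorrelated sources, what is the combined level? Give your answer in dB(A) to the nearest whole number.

Incoherent sources combine by intensity addition: L_total = 10·log₁₀(Σ 10^(L_i/10)).
Σ 10^(L/10) = 10^(84.6/10) + 10^(76.7/10) = 3.352e+08.
L_total = 10·log₁₀(3.352e+08) = 85.25 dB(A).

85 dB(A)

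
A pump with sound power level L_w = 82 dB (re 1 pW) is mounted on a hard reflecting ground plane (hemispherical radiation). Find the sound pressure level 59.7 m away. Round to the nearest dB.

38 dB

L_p = L_w − 10·log₁₀(2π·r²) with r = 59.7 m.
2π·r² = 2.239e+04 m², 10·log₁₀ of that is 43.501 dB.
L_p = 82 − 43.501 = 38.50 dB.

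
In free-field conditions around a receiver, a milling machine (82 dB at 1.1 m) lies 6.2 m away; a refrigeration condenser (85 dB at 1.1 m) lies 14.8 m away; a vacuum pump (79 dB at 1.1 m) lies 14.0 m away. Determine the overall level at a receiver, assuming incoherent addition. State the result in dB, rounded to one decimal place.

First find each source's level at the receiver (point-source: −20·log₁₀(r/r_ref)), then combine on an intensity basis.
milling machine: 82 − 20·log₁₀(6.2/1.1) = 82 − 15.02 = 66.98 dB.
refrigeration condenser: 85 − 20·log₁₀(14.8/1.1) = 85 − 22.58 = 62.42 dB.
vacuum pump: 79 − 20·log₁₀(14.0/1.1) = 79 − 22.09 = 56.91 dB.
Σ 10^(L/10) = 7.226e+06 → L_total = 10·log₁₀(7.226e+06) = 68.59 dB.

68.6 dB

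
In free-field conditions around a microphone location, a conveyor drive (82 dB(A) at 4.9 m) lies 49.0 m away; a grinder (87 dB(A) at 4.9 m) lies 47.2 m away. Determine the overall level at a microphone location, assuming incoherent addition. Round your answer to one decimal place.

First find each source's level at the receiver (point-source: −20·log₁₀(r/r_ref)), then combine on an intensity basis.
conveyor drive: 82 − 20·log₁₀(49.0/4.9) = 82 − 20.00 = 62.00 dB(A).
grinder: 87 − 20·log₁₀(47.2/4.9) = 87 − 19.67 = 67.33 dB(A).
Σ 10^(L/10) = 6.986e+06 → L_total = 10·log₁₀(6.986e+06) = 68.44 dB(A).

68.4 dB(A)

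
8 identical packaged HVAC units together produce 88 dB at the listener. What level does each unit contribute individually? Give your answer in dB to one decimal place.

For N identical incoherent sources L_total = L₁ + 10·log₁₀ N, so L₁ = 88 − 10·log₁₀(8) = 88 − 9.031.

79.0 dB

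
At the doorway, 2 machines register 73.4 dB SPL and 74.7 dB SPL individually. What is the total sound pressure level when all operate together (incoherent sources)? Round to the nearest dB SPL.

77 dB SPL

Incoherent sources combine by intensity addition: L_total = 10·log₁₀(Σ 10^(L_i/10)).
Σ 10^(L/10) = 10^(73.4/10) + 10^(74.7/10) = 5.139e+07.
L_total = 10·log₁₀(5.139e+07) = 77.11 dB SPL.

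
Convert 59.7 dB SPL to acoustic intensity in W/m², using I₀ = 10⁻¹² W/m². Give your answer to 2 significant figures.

9.3e-07 W/m²

L = 10·log₁₀(I/I₀) ⇒ I = I₀·10^(L/10) = 10⁻¹² × 10^5.97.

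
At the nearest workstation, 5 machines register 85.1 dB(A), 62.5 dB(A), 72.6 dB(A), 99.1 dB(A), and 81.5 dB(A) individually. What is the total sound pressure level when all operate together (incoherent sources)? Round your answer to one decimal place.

Incoherent sources combine by intensity addition: L_total = 10·log₁₀(Σ 10^(L_i/10)).
Σ 10^(L/10) = 10^(85.1/10) + 10^(62.5/10) + 10^(72.6/10) + 10^(99.1/10) + 10^(81.5/10) = 8.613e+09.
L_total = 10·log₁₀(8.613e+09) = 99.35 dB(A).

99.4 dB(A)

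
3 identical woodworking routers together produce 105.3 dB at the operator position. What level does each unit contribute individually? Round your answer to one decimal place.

3 equal contributions raise the level by 10·log₁₀ 3 = 4.771 dB, so each unit alone gives 105.3 − 4.771.

100.5 dB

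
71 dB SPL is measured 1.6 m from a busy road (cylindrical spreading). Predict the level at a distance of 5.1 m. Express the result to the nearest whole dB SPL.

66 dB SPL

For a line source, L₂ = L₁ − 10·log₁₀(r₂/r₁).
L₂ = 71 − 10·log₁₀(5.1/1.6) = 71 − 5.035 = 65.97 dB SPL.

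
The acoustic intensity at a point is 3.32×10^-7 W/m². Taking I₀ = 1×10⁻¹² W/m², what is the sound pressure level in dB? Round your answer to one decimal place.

I/I₀ = 3.32×10^-7/10⁻¹² = 3.32×10^5, and L = 10·log₁₀(I/I₀).
L = 10·(0.5211 + 5) = 55.21 dB.

55.2 dB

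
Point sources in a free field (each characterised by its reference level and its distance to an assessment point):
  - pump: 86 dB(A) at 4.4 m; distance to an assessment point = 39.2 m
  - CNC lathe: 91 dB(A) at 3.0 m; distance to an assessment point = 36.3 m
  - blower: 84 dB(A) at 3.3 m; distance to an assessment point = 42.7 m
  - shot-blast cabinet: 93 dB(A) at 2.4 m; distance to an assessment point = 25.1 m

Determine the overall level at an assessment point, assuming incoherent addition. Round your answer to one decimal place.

Apply inverse-square spreading to bring every level to the receiver, then sum 10^(L/10).
pump: 86 − 20·log₁₀(39.2/4.4) = 86 − 19.00 = 67.00 dB(A).
CNC lathe: 91 − 20·log₁₀(36.3/3.0) = 91 − 21.66 = 69.34 dB(A).
blower: 84 − 20·log₁₀(42.7/3.3) = 84 − 22.24 = 61.76 dB(A).
shot-blast cabinet: 93 − 20·log₁₀(25.1/2.4) = 93 − 20.39 = 72.61 dB(A).
Σ 10^(L/10) = 3.336e+07 → L_total = 10·log₁₀(3.336e+07) = 75.23 dB(A).

75.2 dB(A)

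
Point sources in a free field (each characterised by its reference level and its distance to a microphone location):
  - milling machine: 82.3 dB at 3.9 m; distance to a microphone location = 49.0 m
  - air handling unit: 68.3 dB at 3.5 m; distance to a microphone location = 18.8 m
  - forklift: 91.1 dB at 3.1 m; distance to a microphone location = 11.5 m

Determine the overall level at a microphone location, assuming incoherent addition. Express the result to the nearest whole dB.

80 dB

Propagate each source to the receiver with L = L_ref − 20·log₁₀(r/r_ref), then add intensities.
milling machine: 82.3 − 20·log₁₀(49.0/3.9) = 82.3 − 21.98 = 60.32 dB.
air handling unit: 68.3 − 20·log₁₀(18.8/3.5) = 68.3 − 14.60 = 53.70 dB.
forklift: 91.1 − 20·log₁₀(11.5/3.1) = 91.1 − 11.39 = 79.71 dB.
Σ 10^(L/10) = 9.492e+07 → L_total = 10·log₁₀(9.492e+07) = 79.77 dB.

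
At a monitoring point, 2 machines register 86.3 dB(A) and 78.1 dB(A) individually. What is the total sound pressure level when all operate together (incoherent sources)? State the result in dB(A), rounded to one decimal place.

For uncorrelated sources the intensities add, so convert each level to linear form, sum, and take 10·log₁₀ of the total.
Σ 10^(L/10) = 10^(86.3/10) + 10^(78.1/10) = 4.911e+08.
L_total = 10·log₁₀(4.911e+08) = 86.91 dB(A).

86.9 dB(A)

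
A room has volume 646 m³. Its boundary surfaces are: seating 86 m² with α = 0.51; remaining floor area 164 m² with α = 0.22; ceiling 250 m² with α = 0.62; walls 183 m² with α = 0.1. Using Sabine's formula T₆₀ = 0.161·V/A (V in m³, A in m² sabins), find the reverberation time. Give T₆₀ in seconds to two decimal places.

0.41 s

Total absorption A = 86·0.51 + 164·0.22 + 250·0.62 + 183·0.1 = 253.24 m² sabins.
T₆₀ = 0.161·V/A = 0.161·646/253.24 = 0.411 s.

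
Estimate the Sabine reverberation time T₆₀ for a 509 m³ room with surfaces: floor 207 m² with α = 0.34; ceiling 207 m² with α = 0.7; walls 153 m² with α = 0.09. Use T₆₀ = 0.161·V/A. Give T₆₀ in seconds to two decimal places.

Total absorption A = 207·0.34 + 207·0.7 + 153·0.09 = 229.05 m² sabins.
T₆₀ = 0.161 × 509 / 229.05 = 0.358 s.

0.36 s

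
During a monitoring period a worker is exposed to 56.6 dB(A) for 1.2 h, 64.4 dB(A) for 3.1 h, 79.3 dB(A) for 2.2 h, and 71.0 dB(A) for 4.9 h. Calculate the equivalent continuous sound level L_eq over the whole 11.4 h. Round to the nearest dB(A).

74 dB(A)

L_eq = 10·log₁₀[(1/T)·Σ tᵢ·10^(Lᵢ/10)] with T = 11.4 h.
Σ tᵢ·10^(Lᵢ/10) = 1.2·10^(56.6/10) + 3.1·10^(64.4/10) + 2.2·10^(79.3/10) + 4.9·10^(71.0/10) = 2.580e+08.
L_eq = 10·log₁₀(2.580e+08/11.4) = 73.55 dB(A).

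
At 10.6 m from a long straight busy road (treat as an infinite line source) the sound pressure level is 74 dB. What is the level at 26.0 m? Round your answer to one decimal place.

70.1 dB

Cylindrical spreading from a line source gives a 10·log₁₀(r₂/r₁) drop.
L₂ = 74 − 10·log₁₀(26.0/10.6) = 74 − 3.897 = 70.10 dB.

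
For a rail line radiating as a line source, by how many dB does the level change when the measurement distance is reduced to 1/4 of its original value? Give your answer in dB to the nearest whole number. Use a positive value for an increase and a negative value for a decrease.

With cylindrical spreading the level changes by −10·log₁₀(r₂/r₁).
ΔL = −10·log₁₀(0.25) = +6.02 dB.

+6 dB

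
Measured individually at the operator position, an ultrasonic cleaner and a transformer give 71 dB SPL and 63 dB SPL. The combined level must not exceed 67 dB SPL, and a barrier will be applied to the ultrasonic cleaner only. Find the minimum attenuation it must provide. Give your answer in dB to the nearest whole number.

The untreated sources together contribute 10^(63/10) = 1.995e+06, i.e. 63.00 dB SPL.
To meet 67 dB SPL overall, the treated ultrasonic cleaner may contribute at most 10^(67/10) − 1.995e+06 = 3.017e+06, i.e. 64.80 dB SPL.
Required insertion loss = 71 − 64.80 = 6.20 dB.

6 dB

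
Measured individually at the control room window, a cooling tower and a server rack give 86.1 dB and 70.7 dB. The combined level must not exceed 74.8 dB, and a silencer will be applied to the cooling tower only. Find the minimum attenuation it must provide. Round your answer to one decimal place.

13.4 dB

Everything except the cooling tower sums to 10^(70.7/10) = 1.175e+07 in linear terms, 70.70 dB.
To meet 74.8 dB overall, the treated cooling tower may contribute at most 10^(74.8/10) − 1.175e+07 = 1.845e+07, i.e. 72.66 dB.
Required insertion loss = 86.1 − 72.66 = 13.44 dB.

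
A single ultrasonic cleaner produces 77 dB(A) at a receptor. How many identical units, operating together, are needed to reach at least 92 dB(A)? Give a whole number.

32

Need L₁ + 10·log₁₀ N ≥ 92, i.e. log₁₀ N ≥ 1.50.
N ≥ 10^(15.0/10) = 31.623, so N = 32.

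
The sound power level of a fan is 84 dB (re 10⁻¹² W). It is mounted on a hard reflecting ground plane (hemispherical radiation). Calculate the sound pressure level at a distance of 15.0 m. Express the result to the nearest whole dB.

52 dB

The power spreads over a hemisphere of area 2π·r², so L_p = L_w − 10·log₁₀(2π·r²).
2π·r² = 1414 m², 10·log₁₀ of that is 31.504 dB.
L_p = 84 − 31.504 = 52.50 dB.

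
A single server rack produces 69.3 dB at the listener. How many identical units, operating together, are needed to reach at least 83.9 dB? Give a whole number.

29

N identical sources give L₁ + 10·log₁₀ N, so require 10·log₁₀ N ≥ 83.9 − 69.3 = 14.6 dB.
N ≥ 10^(14.6/10) = 28.840, so N = 29.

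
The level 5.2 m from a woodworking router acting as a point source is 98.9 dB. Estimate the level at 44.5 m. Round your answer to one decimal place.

Spherical spreading from a point source gives a 20·log₁₀(r₂/r₁) drop.
L₂ = 98.9 − 20·log₁₀(44.5/5.2) = 98.9 − 18.647 = 80.25 dB.

80.3 dB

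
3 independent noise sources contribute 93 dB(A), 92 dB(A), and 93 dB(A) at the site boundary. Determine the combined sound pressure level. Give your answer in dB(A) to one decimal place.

For uncorrelated sources the intensities add, so convert each level to linear form, sum, and take 10·log₁₀ of the total.
Σ 10^(L/10) = 10^(93/10) + 10^(92/10) + 10^(93/10) = 5.575e+09.
L_total = 10·log₁₀(5.575e+09) = 97.46 dB(A).

97.5 dB(A)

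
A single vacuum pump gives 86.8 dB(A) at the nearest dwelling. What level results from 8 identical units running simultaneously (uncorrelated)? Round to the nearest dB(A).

96 dB(A)

N identical incoherent sources raise the level by 10·log₁₀ N.
L_total = 86.8 + 10·log₁₀(8) = 86.8 + 9.031 = 95.83 dB(A).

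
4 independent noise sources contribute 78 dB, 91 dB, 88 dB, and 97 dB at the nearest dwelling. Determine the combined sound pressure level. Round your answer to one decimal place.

For uncorrelated sources the intensities add, so convert each level to linear form, sum, and take 10·log₁₀ of the total.
Σ 10^(L/10) = 10^(78/10) + 10^(91/10) + 10^(88/10) + 10^(97/10) = 6.965e+09.
L_total = 10·log₁₀(6.965e+09) = 98.43 dB.

98.4 dB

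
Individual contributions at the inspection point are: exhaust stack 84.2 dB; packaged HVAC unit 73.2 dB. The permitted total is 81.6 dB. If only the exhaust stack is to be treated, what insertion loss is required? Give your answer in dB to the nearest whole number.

3 dB

Fixed contribution from the other source: Σ 10^(L/10) = 10^(73.2/10) = 2.089e+07 (73.20 dB).
The limit corresponds to 10^(81.6/10) = 1.445e+08; subtracting the fixed part leaves 1.237e+08 for the exhaust stack, i.e. 80.92 dB.
So the exhaust stack must be reduced from 84.2 to 80.92 dB: IL = 3.28 dB.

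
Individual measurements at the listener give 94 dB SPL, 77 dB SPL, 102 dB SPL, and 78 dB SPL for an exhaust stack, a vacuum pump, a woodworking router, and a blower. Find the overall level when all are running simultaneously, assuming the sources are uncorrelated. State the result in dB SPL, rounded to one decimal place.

102.7 dB SPL

Incoherent sources combine by intensity addition: L_total = 10·log₁₀(Σ 10^(L_i/10)).
Σ 10^(L/10) = 10^(94/10) + 10^(77/10) + 10^(102/10) + 10^(78/10) = 1.847e+10.
L_total = 10·log₁₀(1.847e+10) = 102.67 dB SPL.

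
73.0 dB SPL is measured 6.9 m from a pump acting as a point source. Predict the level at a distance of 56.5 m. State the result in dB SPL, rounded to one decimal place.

Spherical spreading from a point source gives a 20·log₁₀(r₂/r₁) drop.
L₂ = 73.0 − 20·log₁₀(56.5/6.9) = 73.0 − 18.264 = 54.74 dB SPL.

54.7 dB SPL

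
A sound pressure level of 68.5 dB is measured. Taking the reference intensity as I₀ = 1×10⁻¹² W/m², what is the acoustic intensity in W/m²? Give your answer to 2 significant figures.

L = 10·log₁₀(I/I₀) ⇒ I = I₀·10^(L/10) = 10⁻¹² × 10^6.85.

7.1e-06 W/m²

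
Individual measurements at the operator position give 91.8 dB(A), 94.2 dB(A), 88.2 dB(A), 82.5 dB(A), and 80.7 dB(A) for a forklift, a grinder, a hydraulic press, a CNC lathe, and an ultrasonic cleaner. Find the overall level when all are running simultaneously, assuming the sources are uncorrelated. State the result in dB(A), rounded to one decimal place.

Incoherent sources combine by intensity addition: L_total = 10·log₁₀(Σ 10^(L_i/10)).
Σ 10^(L/10) = 10^(91.8/10) + 10^(94.2/10) + 10^(88.2/10) + 10^(82.5/10) + 10^(80.7/10) = 5.100e+09.
L_total = 10·log₁₀(5.100e+09) = 97.08 dB(A).

97.1 dB(A)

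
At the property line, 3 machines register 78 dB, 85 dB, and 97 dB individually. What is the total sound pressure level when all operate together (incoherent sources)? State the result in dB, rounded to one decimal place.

97.3 dB

Incoherent sources combine by intensity addition: L_total = 10·log₁₀(Σ 10^(L_i/10)).
Σ 10^(L/10) = 10^(78/10) + 10^(85/10) + 10^(97/10) = 5.391e+09.
L_total = 10·log₁₀(5.391e+09) = 97.32 dB.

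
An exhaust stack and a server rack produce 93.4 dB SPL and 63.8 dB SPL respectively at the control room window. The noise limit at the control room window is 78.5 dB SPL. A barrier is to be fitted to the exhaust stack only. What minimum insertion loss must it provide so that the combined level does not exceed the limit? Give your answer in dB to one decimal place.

15.0 dB

The untreated sources together contribute 10^(63.8/10) = 2.399e+06, i.e. 63.80 dB SPL.
To meet 78.5 dB SPL overall, the treated exhaust stack may contribute at most 10^(78.5/10) − 2.399e+06 = 6.840e+07, i.e. 78.35 dB SPL.
Required insertion loss = 93.4 − 78.35 = 15.05 dB.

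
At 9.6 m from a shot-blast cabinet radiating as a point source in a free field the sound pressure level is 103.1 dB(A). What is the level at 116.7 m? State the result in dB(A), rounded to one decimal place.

81.4 dB(A)

Spherical spreading from a point source gives a 20·log₁₀(r₂/r₁) drop.
L₂ = 103.1 − 20·log₁₀(116.7/9.6) = 103.1 − 21.696 = 81.40 dB(A).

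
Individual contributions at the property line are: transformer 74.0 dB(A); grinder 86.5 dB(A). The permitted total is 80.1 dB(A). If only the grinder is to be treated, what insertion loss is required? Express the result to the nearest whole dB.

8 dB

Fixed contribution from the other source: Σ 10^(L/10) = 10^(74.0/10) = 2.512e+07 (74.00 dB(A)).
To meet 80.1 dB(A) overall, the treated grinder may contribute at most 10^(80.1/10) − 2.512e+07 = 7.721e+07, i.e. 78.88 dB(A).
So the grinder must be reduced from 86.5 to 78.88 dB(A): IL = 7.62 dB.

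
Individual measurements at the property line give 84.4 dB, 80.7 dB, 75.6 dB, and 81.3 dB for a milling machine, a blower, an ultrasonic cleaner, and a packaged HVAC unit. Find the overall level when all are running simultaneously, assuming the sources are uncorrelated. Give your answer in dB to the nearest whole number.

Incoherent sources combine by intensity addition: L_total = 10·log₁₀(Σ 10^(L_i/10)).
Σ 10^(L/10) = 10^(84.4/10) + 10^(80.7/10) + 10^(75.6/10) + 10^(81.3/10) = 5.641e+08.
L_total = 10·log₁₀(5.641e+08) = 87.51 dB.

88 dB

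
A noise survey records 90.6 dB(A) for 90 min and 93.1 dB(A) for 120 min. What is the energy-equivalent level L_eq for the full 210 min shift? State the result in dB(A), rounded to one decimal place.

Weight each interval's intensity by its duration and average over T = 210 min:
Σ tᵢ·10^(Lᵢ/10) = 90·10^(90.6/10) + 120·10^(93.1/10) = 3.483e+11.
L_eq = 10·log₁₀(3.483e+11/210) = 92.20 dB(A).

92.2 dB(A)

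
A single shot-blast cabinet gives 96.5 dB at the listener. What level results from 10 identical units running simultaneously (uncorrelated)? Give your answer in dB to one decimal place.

106.5 dB

With 10 equal, uncorrelated contributions the intensity is 10× that of one unit, giving a rise of 10·log₁₀ 10.
L_total = 96.5 + 10·log₁₀(10) = 96.5 + 10.000 = 106.50 dB.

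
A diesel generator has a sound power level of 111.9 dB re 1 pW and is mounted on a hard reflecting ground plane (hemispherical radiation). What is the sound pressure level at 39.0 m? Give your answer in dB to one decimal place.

The power spreads over a hemisphere of area 2π·r², so L_p = L_w − 10·log₁₀(2π·r²).
2π·r² = 9557 m², 10·log₁₀ of that is 39.803 dB.
L_p = 111.9 − 39.803 = 72.10 dB.

72.1 dB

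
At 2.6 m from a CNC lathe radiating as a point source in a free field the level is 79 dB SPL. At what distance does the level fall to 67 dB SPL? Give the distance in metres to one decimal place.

For a point source L₁ − L₂ = 20·log₁₀(r₂/r₁), so r₂ = r₁·10^((L₁−L₂)/20).
r₂ = 2.6·10^((79−67)/20) = 2.6·10^(12.0/20) = 10.35 m.

10.4 m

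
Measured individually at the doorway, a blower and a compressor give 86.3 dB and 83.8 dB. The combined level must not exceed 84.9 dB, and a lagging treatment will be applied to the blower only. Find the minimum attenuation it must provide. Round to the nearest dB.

The untreated sources together contribute 10^(83.8/10) = 2.399e+08, i.e. 83.80 dB.
The limit corresponds to 10^(84.9/10) = 3.090e+08; subtracting the fixed part leaves 6.915e+07 for the blower, i.e. 78.40 dB.
Required insertion loss = 86.3 − 78.40 = 7.90 dB.

8 dB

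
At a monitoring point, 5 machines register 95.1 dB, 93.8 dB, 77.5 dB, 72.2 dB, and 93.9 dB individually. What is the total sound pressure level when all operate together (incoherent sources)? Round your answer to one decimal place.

99.1 dB

Incoherent sources combine by intensity addition: L_total = 10·log₁₀(Σ 10^(L_i/10)).
Σ 10^(L/10) = 10^(95.1/10) + 10^(93.8/10) + 10^(77.5/10) + 10^(72.2/10) + 10^(93.9/10) = 8.162e+09.
L_total = 10·log₁₀(8.162e+09) = 99.12 dB.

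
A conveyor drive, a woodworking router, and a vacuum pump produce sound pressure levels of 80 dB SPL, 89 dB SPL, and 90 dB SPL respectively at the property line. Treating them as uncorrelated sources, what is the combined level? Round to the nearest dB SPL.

For uncorrelated sources the intensities add, so convert each level to linear form, sum, and take 10·log₁₀ of the total.
Σ 10^(L/10) = 10^(80/10) + 10^(89/10) + 10^(90/10) = 1.894e+09.
L_total = 10·log₁₀(1.894e+09) = 92.77 dB SPL.

93 dB SPL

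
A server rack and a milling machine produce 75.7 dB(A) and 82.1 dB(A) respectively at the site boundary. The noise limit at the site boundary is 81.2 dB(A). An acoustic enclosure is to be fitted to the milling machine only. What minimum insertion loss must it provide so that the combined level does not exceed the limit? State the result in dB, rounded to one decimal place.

2.3 dB

Everything except the milling machine sums to 10^(75.7/10) = 3.715e+07 in linear terms, 75.70 dB(A).
To meet 81.2 dB(A) overall, the treated milling machine may contribute at most 10^(81.2/10) − 3.715e+07 = 9.467e+07, i.e. 79.76 dB(A).
Required insertion loss = 82.1 − 79.76 = 2.34 dB.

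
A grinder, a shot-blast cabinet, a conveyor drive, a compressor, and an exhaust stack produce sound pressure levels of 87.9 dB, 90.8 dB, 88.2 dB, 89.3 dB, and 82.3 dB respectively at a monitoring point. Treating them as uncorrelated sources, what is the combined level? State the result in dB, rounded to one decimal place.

Incoherent sources combine by intensity addition: L_total = 10·log₁₀(Σ 10^(L_i/10)).
Σ 10^(L/10) = 10^(87.9/10) + 10^(90.8/10) + 10^(88.2/10) + 10^(89.3/10) + 10^(82.3/10) = 3.501e+09.
L_total = 10·log₁₀(3.501e+09) = 95.44 dB.

95.4 dB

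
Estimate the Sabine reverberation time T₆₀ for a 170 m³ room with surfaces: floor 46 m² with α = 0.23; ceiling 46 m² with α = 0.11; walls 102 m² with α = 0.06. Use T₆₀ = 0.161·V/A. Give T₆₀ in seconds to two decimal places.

Summing Sᵢαᵢ: 46·0.23 + 46·0.11 + 102·0.06 = 21.76 m².
T₆₀ = 0.161·V/A = 0.161·170/21.76 = 1.258 s.

1.26 s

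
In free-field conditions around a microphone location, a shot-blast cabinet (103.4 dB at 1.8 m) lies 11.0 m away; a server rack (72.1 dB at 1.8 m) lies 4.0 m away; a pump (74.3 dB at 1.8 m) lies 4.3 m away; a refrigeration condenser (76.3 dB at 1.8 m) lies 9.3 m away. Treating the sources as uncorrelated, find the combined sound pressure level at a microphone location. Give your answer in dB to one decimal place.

Apply inverse-square spreading to bring every level to the receiver, then sum 10^(L/10).
shot-blast cabinet: 103.4 − 20·log₁₀(11.0/1.8) = 103.4 − 15.72 = 87.68 dB.
server rack: 72.1 − 20·log₁₀(4.0/1.8) = 72.1 − 6.94 = 65.16 dB.
pump: 74.3 − 20·log₁₀(4.3/1.8) = 74.3 − 7.56 = 66.74 dB.
refrigeration condenser: 76.3 − 20·log₁₀(9.3/1.8) = 76.3 − 14.26 = 62.04 dB.
Σ 10^(L/10) = 5.954e+08 → L_total = 10·log₁₀(5.954e+08) = 87.75 dB.

87.7 dB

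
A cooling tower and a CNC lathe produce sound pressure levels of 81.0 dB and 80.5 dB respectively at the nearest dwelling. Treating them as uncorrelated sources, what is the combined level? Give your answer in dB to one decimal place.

Incoherent sources combine by intensity addition: L_total = 10·log₁₀(Σ 10^(L_i/10)).
Σ 10^(L/10) = 10^(81.0/10) + 10^(80.5/10) = 2.381e+08.
L_total = 10·log₁₀(2.381e+08) = 83.77 dB.

83.8 dB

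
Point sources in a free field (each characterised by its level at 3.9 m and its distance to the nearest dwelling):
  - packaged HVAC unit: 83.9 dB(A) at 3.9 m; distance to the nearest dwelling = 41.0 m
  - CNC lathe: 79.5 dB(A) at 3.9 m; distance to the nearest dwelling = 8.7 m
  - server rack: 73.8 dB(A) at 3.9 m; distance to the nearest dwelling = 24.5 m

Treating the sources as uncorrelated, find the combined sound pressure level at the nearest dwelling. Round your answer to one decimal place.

73.2 dB(A)

Propagate each source to the receiver with L = L_ref − 20·log₁₀(r/r_ref), then add intensities.
packaged HVAC unit: 83.9 − 20·log₁₀(41.0/3.9) = 83.9 − 20.43 = 63.47 dB(A).
CNC lathe: 79.5 − 20·log₁₀(8.7/3.9) = 79.5 − 6.97 = 72.53 dB(A).
server rack: 73.8 − 20·log₁₀(24.5/3.9) = 73.8 − 15.96 = 57.84 dB(A).
Σ 10^(L/10) = 2.074e+07 → L_total = 10·log₁₀(2.074e+07) = 73.17 dB(A).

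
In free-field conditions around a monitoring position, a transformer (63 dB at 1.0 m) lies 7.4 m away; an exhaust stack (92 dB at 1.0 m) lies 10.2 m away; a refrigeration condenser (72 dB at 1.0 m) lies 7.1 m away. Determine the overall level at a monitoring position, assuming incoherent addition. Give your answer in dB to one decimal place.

71.9 dB

Propagate each source to the receiver with L = L_ref − 20·log₁₀(r/r_ref), then add intensities.
transformer: 63 − 20·log₁₀(7.4/1.0) = 63 − 17.38 = 45.62 dB.
exhaust stack: 92 − 20·log₁₀(10.2/1.0) = 92 − 20.17 = 71.83 dB.
refrigeration condenser: 72 − 20·log₁₀(7.1/1.0) = 72 − 17.03 = 54.97 dB.
Σ 10^(L/10) = 1.558e+07 → L_total = 10·log₁₀(1.558e+07) = 71.93 dB.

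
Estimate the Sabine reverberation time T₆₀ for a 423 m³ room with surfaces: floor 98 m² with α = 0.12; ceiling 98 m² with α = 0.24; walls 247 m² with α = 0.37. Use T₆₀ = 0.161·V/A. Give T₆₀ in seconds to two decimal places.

0.54 s

Summing Sᵢαᵢ: 98·0.12 + 98·0.24 + 247·0.37 = 126.67 m².
T₆₀ = 0.161·V/A = 0.161·423/126.67 = 0.538 s.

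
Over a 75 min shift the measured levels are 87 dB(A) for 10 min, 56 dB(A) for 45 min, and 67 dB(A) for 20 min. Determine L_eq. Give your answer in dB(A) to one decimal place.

The energy average is taken in the linear domain: L_eq = 10·log₁₀[(Σ tᵢ·10^(Lᵢ/10))/T], T = 75 min.
Σ tᵢ·10^(Lᵢ/10) = 10·10^(87/10) + 45·10^(56/10) + 20·10^(67/10) = 5.130e+09.
L_eq = 10·log₁₀(5.130e+09/75) = 78.35 dB(A).

78.4 dB(A)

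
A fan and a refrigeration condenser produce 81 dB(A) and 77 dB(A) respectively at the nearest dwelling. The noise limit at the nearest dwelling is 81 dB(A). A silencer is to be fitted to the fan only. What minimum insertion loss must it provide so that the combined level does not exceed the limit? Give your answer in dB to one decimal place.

2.2 dB

The untreated sources together contribute 10^(77/10) = 5.012e+07, i.e. 77.00 dB(A).
To meet 81 dB(A) overall, the treated fan may contribute at most 10^(81/10) − 5.012e+07 = 7.577e+07, i.e. 78.80 dB(A).
So the fan must be reduced from 81 to 78.80 dB(A): IL = 2.20 dB.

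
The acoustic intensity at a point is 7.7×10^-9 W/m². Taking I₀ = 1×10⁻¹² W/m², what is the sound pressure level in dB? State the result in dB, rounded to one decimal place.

I/I₀ = 7.7×10^-9/10⁻¹² = 7.7×10^3, and L = 10·log₁₀(I/I₀).
L = 10·(0.8865 + 3) = 38.86 dB.

38.9 dB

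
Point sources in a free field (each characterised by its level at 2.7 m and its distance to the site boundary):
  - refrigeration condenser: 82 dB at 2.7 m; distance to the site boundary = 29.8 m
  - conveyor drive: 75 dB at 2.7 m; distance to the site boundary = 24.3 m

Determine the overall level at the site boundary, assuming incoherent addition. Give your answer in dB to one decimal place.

Apply inverse-square spreading to bring every level to the receiver, then sum 10^(L/10).
refrigeration condenser: 82 − 20·log₁₀(29.8/2.7) = 82 − 20.86 = 61.14 dB.
conveyor drive: 75 − 20·log₁₀(24.3/2.7) = 75 − 19.08 = 55.92 dB.
Σ 10^(L/10) = 1.691e+06 → L_total = 10·log₁₀(1.691e+06) = 62.28 dB.

62.3 dB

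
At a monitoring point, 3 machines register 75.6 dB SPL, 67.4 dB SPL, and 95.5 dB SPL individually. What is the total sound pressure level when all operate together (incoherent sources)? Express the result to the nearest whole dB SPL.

96 dB SPL

For uncorrelated sources the intensities add, so convert each level to linear form, sum, and take 10·log₁₀ of the total.
Σ 10^(L/10) = 10^(75.6/10) + 10^(67.4/10) + 10^(95.5/10) = 3.590e+09.
L_total = 10·log₁₀(3.590e+09) = 95.55 dB SPL.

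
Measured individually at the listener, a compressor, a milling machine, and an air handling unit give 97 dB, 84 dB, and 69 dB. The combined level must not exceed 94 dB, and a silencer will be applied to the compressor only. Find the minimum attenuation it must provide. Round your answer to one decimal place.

Everything except the compressor sums to 10^(84/10) + 10^(69/10) = 2.591e+08 in linear terms, 84.14 dB.
The limit corresponds to 10^(94/10) = 2.512e+09; subtracting the fixed part leaves 2.253e+09 for the compressor, i.e. 93.53 dB.
Required insertion loss = 97 − 93.53 = 3.47 dB.

3.5 dB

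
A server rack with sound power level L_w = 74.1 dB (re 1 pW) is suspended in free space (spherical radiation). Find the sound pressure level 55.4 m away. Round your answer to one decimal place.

28.2 dB

The power spreads over a sphere of area 4π·r², so L_p = L_w − 10·log₁₀(4π·r²).
4π·r² = 3.857e+04 m², 10·log₁₀ of that is 45.862 dB.
L_p = 74.1 − 45.862 = 28.24 dB.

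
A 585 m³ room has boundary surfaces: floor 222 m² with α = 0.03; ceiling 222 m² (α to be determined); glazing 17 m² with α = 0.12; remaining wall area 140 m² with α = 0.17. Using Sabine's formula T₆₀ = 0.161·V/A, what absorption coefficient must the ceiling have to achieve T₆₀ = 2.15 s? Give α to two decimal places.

Required total absorption A = 0.161·585/2.15 = 43.81 m².
Absorption from the other surfaces = 222·0.03 + 17·0.12 + 140·0.17 = 32.50 m², so the ceiling must supply 11.31 m² over 222 m².
α = 11.31/222 = 0.051.

0.05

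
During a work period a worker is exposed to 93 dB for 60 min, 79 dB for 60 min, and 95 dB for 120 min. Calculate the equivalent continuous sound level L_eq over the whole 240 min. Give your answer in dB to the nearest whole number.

93 dB

L_eq = 10·log₁₀[(1/T)·Σ tᵢ·10^(Lᵢ/10)] with T = 240 min.
Σ tᵢ·10^(Lᵢ/10) = 60·10^(93/10) + 60·10^(79/10) + 120·10^(95/10) = 5.040e+11.
L_eq = 10·log₁₀(5.040e+11/240) = 93.22 dB.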